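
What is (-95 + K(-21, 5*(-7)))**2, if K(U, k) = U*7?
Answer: 58564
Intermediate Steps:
K(U, k) = 7*U
(-95 + K(-21, 5*(-7)))**2 = (-95 + 7*(-21))**2 = (-95 - 147)**2 = (-242)**2 = 58564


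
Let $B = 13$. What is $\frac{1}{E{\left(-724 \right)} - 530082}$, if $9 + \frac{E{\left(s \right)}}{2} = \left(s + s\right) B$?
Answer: $- \frac{1}{567748} \approx -1.7613 \cdot 10^{-6}$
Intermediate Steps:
$E{\left(s \right)} = -18 + 52 s$ ($E{\left(s \right)} = -18 + 2 \left(s + s\right) 13 = -18 + 2 \cdot 2 s 13 = -18 + 2 \cdot 26 s = -18 + 52 s$)
$\frac{1}{E{\left(-724 \right)} - 530082} = \frac{1}{\left(-18 + 52 \left(-724\right)\right) - 530082} = \frac{1}{\left(-18 - 37648\right) - 530082} = \frac{1}{-37666 - 530082} = \frac{1}{-567748} = - \frac{1}{567748}$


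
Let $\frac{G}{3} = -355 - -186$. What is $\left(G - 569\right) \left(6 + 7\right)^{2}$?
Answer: $-181844$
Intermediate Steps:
$G = -507$ ($G = 3 \left(-355 - -186\right) = 3 \left(-355 + 186\right) = 3 \left(-169\right) = -507$)
$\left(G - 569\right) \left(6 + 7\right)^{2} = \left(-507 - 569\right) \left(6 + 7\right)^{2} = - 1076 \cdot 13^{2} = \left(-1076\right) 169 = -181844$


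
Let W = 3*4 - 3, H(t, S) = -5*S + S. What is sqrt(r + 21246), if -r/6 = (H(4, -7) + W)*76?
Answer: 27*sqrt(6) ≈ 66.136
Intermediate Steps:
H(t, S) = -4*S
W = 9 (W = 12 - 3 = 9)
r = -16872 (r = -6*(-4*(-7) + 9)*76 = -6*(28 + 9)*76 = -222*76 = -6*2812 = -16872)
sqrt(r + 21246) = sqrt(-16872 + 21246) = sqrt(4374) = 27*sqrt(6)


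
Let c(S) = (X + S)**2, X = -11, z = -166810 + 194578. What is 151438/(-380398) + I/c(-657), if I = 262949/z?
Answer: -938165037598157/2356707884938368 ≈ -0.39808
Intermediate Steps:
z = 27768
c(S) = (-11 + S)**2
I = 262949/27768 ≈ 9.4695
151438/(-380398) + I/c(-657) = 151438/(-380398) + 262949/(27768*((-11 - 657)**2)) = 151438*(-1/380398) + 262949/(27768*((-668)**2)) = -75719/190199 + (262949/27768)/446224 = -75719/190199 + (262949/27768)*(1/446224) = -75719/190199 + 262949/12390748032 = -938165037598157/2356707884938368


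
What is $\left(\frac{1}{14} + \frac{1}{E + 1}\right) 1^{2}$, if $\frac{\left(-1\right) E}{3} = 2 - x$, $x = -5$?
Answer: $\frac{3}{140} \approx 0.021429$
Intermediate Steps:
$E = -21$ ($E = - 3 \left(2 - -5\right) = - 3 \left(2 + 5\right) = \left(-3\right) 7 = -21$)
$\left(\frac{1}{14} + \frac{1}{E + 1}\right) 1^{2} = \left(\frac{1}{14} + \frac{1}{-21 + 1}\right) 1^{2} = \left(\frac{1}{14} + \frac{1}{-20}\right) 1 = \left(\frac{1}{14} - \frac{1}{20}\right) 1 = \frac{3}{140} \cdot 1 = \frac{3}{140}$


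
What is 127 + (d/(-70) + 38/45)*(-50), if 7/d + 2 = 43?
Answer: 31328/369 ≈ 84.900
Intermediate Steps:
d = 7/41 (d = 7/(-2 + 43) = 7/41 ≈ 0.17073)
127 + (d/(-70) + 38/45)*(-50) = 127 + ((7/41)/(-70) + 38/45)*(-50) = 127 + ((7/41)*(-1/70) + 38*(1/45))*(-50) = 127 + (-1/410 + 38/45)*(-50) = 127 + (3107/3690)*(-50) = 127 - 15535/369 = 31328/369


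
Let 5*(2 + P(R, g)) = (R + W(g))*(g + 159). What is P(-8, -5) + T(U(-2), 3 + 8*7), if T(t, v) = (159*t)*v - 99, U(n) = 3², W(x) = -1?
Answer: 420254/5 ≈ 84051.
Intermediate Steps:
P(R, g) = -2 + (-1 + R)*(159 + g)/5 (P(R, g) = -2 + ((R - 1)*(g + 159))/5 = -2 + ((-1 + R)*(159 + g))/5 = -2 + (-1 + R)*(159 + g)/5)
U(n) = 9
T(t, v) = -99 + 159*t*v (T(t, v) = 159*t*v - 99 = -99 + 159*t*v)
P(-8, -5) + T(U(-2), 3 + 8*7) = (-169/5 - ⅕*(-5) + (159/5)*(-8) + (⅕)*(-8)*(-5)) + (-99 + 159*9*(3 + 8*7)) = (-169/5 + 1 - 1272/5 + 8) + (-99 + 159*9*(3 + 56)) = -1396/5 + (-99 + 159*9*59) = -1396/5 + (-99 + 84429) = -1396/5 + 84330 = 420254/5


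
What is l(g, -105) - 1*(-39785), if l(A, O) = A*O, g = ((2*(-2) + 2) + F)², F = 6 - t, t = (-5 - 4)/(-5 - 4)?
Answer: 38840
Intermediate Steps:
t = 1 (t = -9/(-9) = -9*(-⅑) = 1)
F = 5 (F = 6 - 1*1 = 6 - 1 = 5)
g = 9 (g = ((2*(-2) + 2) + 5)² = ((-4 + 2) + 5)² = (-2 + 5)² = 3² = 9)
l(g, -105) - 1*(-39785) = 9*(-105) - 1*(-39785) = -945 + 39785 = 38840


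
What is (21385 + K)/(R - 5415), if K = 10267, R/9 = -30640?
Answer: -31652/281175 ≈ -0.11257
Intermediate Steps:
R = -275760 (R = 9*(-30640) = -275760)
(21385 + K)/(R - 5415) = (21385 + 10267)/(-275760 - 5415) = 31652/(-281175) = 31652*(-1/281175) = -31652/281175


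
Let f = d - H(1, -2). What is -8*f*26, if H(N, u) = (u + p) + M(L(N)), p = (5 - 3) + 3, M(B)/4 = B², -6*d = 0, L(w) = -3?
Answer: 8112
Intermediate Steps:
d = 0 (d = -⅙*0 = 0)
M(B) = 4*B²
p = 5 (p = 2 + 3 = 5)
H(N, u) = 41 + u (H(N, u) = (u + 5) + 4*(-3)² = (5 + u) + 4*9 = (5 + u) + 36 = 41 + u)
f = -39 (f = 0 - (41 - 2) = 0 - 1*39 = 0 - 39 = -39)
-8*f*26 = -8*(-39)*26 = 312*26 = 8112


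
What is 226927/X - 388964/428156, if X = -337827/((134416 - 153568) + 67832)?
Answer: -1182471956603347/36160664253 ≈ -32701.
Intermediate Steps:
X = -337827/48680 (X = -337827/(-19152 + 67832) = -337827/48680 ≈ -6.9398)
226927/X - 388964/428156 = 226927/(-337827/48680) - 388964/428156 = 226927*(-48680/337827) - 388964*1/428156 = -11046806360/337827 - 97241/107039 = -1182471956603347/36160664253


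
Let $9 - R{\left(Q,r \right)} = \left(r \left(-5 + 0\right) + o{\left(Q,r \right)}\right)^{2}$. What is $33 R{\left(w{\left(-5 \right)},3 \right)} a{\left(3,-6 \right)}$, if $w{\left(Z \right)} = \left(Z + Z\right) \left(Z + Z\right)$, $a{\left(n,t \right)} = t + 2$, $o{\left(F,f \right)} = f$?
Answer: $17820$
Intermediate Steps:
$a{\left(n,t \right)} = 2 + t$
$w{\left(Z \right)} = 4 Z^{2}$ ($w{\left(Z \right)} = 2 Z 2 Z = 4 Z^{2}$)
$R{\left(Q,r \right)} = 9 - 16 r^{2}$ ($R{\left(Q,r \right)} = 9 - \left(r \left(-5 + 0\right) + r\right)^{2} = 9 - \left(r \left(-5\right) + r\right)^{2} = 9 - \left(- 5 r + r\right)^{2} = 9 - \left(- 4 r\right)^{2} = 9 - 16 r^{2}$)
$33 R{\left(w{\left(-5 \right)},3 \right)} a{\left(3,-6 \right)} = 33 \left(9 - 16 \cdot 3^{2}\right) \left(2 - 6\right) = 33 \left(9 - 144\right) \left(-4\right) = 33 \left(-135\right) \left(-4\right) = \left(-4455\right) \left(-4\right) = 17820$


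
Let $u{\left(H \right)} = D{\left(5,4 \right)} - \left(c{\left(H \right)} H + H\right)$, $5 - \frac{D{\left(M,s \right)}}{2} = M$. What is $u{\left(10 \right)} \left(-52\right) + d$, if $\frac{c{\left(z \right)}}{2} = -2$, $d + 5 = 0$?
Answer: $-1565$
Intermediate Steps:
$d = -5$ ($d = -5 + 0 = -5$)
$D{\left(M,s \right)} = 10 - 2 M$
$c{\left(z \right)} = -4$ ($c{\left(z \right)} = 2 \left(-2\right) = -4$)
$u{\left(H \right)} = 3 H$ ($u{\left(H \right)} = \left(10 - 10\right) - \left(- 4 H + H\right) = \left(10 - 10\right) - - 3 H = 0 + 3 H = 3 H$)
$u{\left(10 \right)} \left(-52\right) + d = 3 \cdot 10 \left(-52\right) - 5 = 30 \left(-52\right) - 5 = -1560 - 5 = -1565$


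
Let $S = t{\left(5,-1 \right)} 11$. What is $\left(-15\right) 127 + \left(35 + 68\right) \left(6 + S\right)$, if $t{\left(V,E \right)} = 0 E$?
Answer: $-1287$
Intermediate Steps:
$t{\left(V,E \right)} = 0$
$S = 0$ ($S = 0 \cdot 11 = 0$)
$\left(-15\right) 127 + \left(35 + 68\right) \left(6 + S\right) = \left(-15\right) 127 + \left(35 + 68\right) \left(6 + 0\right) = -1905 + 103 \cdot 6 = -1905 + 618 = -1287$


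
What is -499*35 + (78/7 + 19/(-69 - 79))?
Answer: -18082329/1036 ≈ -17454.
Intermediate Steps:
-499*35 + (78/7 + 19/(-69 - 79)) = -17465 + (78*(⅐) + 19/(-148)) = -17465 + (78/7 + 19*(-1/148)) = -17465 + (78/7 - 19/148) = -17465 + 11411/1036 = -18082329/1036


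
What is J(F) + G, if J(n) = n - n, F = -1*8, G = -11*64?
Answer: -704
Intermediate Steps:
G = -704
F = -8
J(n) = 0
J(F) + G = 0 - 704 = -704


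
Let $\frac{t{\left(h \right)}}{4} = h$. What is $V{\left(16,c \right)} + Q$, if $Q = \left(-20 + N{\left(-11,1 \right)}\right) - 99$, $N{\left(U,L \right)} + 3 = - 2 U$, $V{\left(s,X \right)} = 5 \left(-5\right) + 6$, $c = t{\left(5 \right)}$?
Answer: $-119$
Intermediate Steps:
$t{\left(h \right)} = 4 h$
$c = 20$ ($c = 4 \cdot 5 = 20$)
$V{\left(s,X \right)} = -19$ ($V{\left(s,X \right)} = -25 + 6 = -19$)
$N{\left(U,L \right)} = -3 - 2 U$
$Q = -100$ ($Q = \left(-20 - -19\right) - 99 = \left(-20 + \left(-3 + 22\right)\right) - 99 = \left(-20 + 19\right) - 99 = -1 - 99 = -100$)
$V{\left(16,c \right)} + Q = -19 - 100 = -119$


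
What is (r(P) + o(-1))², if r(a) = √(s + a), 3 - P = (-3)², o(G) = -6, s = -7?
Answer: (6 - I*√13)² ≈ 23.0 - 43.267*I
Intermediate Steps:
P = -6 (P = 3 - 1*(-3)² = 3 - 1*9 = 3 - 9 = -6)
r(a) = √(-7 + a)
(r(P) + o(-1))² = (√(-7 - 6) - 6)² = (√(-13) - 6)² = (I*√13 - 6)² = (-6 + I*√13)²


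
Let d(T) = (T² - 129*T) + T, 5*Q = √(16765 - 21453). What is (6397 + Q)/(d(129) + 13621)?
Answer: 6397/13750 + 2*I*√293/34375 ≈ 0.46524 + 0.00099591*I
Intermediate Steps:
Q = 4*I*√293/5 (Q = √(16765 - 21453)/5 = √(-4688)/5 = (4*I*√293)/5 = 4*I*√293/5 ≈ 13.694*I)
d(T) = T² - 128*T
(6397 + Q)/(d(129) + 13621) = (6397 + 4*I*√293/5)/(129*(-128 + 129) + 13621) = (6397 + 4*I*√293/5)/(129*1 + 13621) = (6397 + 4*I*√293/5)/(129 + 13621) = (6397 + 4*I*√293/5)/13750 = (6397 + 4*I*√293/5)*(1/13750) = 6397/13750 + 2*I*√293/34375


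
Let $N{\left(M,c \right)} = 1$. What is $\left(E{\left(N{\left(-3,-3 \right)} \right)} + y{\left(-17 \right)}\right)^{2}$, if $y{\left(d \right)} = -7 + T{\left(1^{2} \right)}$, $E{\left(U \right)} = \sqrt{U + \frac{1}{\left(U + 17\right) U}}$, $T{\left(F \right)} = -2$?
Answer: $\frac{\left(54 - \sqrt{38}\right)^{2}}{36} \approx 63.562$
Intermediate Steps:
$E{\left(U \right)} = \sqrt{U + \frac{1}{U \left(17 + U\right)}}$ ($E{\left(U \right)} = \sqrt{U + \frac{1}{\left(17 + U\right) U}} = \sqrt{U + \frac{1}{U \left(17 + U\right)}}$)
$y{\left(d \right)} = -9$ ($y{\left(d \right)} = -7 - 2 = -9$)
$\left(E{\left(N{\left(-3,-3 \right)} \right)} + y{\left(-17 \right)}\right)^{2} = \left(\sqrt{\frac{1 + 1^{2} \left(17 + 1\right)}{1 \left(17 + 1\right)}} - 9\right)^{2} = \left(\sqrt{1 \cdot \frac{1}{18} \left(1 + 1 \cdot 18\right)} - 9\right)^{2} = \left(\sqrt{1 \cdot \frac{1}{18} \left(1 + 18\right)} - 9\right)^{2} = \left(\sqrt{1 \cdot \frac{1}{18} \cdot 19} - 9\right)^{2} = \left(\sqrt{\frac{19}{18}} - 9\right)^{2} = \left(\frac{\sqrt{38}}{6} - 9\right)^{2} = \left(-9 + \frac{\sqrt{38}}{6}\right)^{2}$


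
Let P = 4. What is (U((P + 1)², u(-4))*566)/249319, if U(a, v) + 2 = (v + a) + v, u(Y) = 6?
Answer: 2830/35617 ≈ 0.079456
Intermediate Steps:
U(a, v) = -2 + a + 2*v (U(a, v) = -2 + ((v + a) + v) = -2 + ((a + v) + v) = -2 + (a + 2*v) = -2 + a + 2*v)
(U((P + 1)², u(-4))*566)/249319 = ((-2 + (4 + 1)² + 2*6)*566)/249319 = ((-2 + 5² + 12)*566)*(1/249319) = ((-2 + 25 + 12)*566)*(1/249319) = (35*566)*(1/249319) = 19810*(1/249319) = 2830/35617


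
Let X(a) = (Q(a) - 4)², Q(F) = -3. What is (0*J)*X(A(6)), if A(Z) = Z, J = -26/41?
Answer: 0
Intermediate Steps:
J = -26/41 (J = -26*1/41 = -26/41 ≈ -0.63415)
X(a) = 49 (X(a) = (-3 - 4)² = (-7)² = 49)
(0*J)*X(A(6)) = (0*(-26/41))*49 = 0*49 = 0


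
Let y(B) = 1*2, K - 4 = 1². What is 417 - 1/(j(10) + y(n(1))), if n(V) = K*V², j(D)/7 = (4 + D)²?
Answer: 572957/1374 ≈ 417.00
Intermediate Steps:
K = 5 (K = 4 + 1² = 4 + 1 = 5)
j(D) = 7*(4 + D)²
n(V) = 5*V²
y(B) = 2
417 - 1/(j(10) + y(n(1))) = 417 - 1/(7*(4 + 10)² + 2) = 417 - 1/(7*14² + 2) = 417 - 1/(7*196 + 2) = 417 - 1/(1372 + 2) = 417 - 1/1374 = 572957/1374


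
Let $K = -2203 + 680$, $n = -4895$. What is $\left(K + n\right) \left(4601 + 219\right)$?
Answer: $-30934760$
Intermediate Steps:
$K = -1523$
$\left(K + n\right) \left(4601 + 219\right) = \left(-1523 - 4895\right) \left(4601 + 219\right) = \left(-6418\right) 4820 = -30934760$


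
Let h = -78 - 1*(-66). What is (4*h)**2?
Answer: 2304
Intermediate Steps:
h = -12 (h = -78 + 66 = -12)
(4*h)**2 = (4*(-12))**2 = (-48)**2 = 2304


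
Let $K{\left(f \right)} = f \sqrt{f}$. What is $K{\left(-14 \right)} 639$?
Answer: $- 8946 i \sqrt{14} \approx - 33473.0 i$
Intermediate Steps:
$K{\left(f \right)} = f^{\frac{3}{2}}$
$K{\left(-14 \right)} 639 = \left(-14\right)^{\frac{3}{2}} \cdot 639 = - 14 i \sqrt{14} \cdot 639 = - 8946 i \sqrt{14}$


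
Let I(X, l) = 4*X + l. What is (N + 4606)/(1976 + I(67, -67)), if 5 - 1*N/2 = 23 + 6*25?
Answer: 610/311 ≈ 1.9614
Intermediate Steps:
N = -336 (N = 10 - 2*(23 + 6*25) = 10 - 2*(23 + 150) = 10 - 2*173 = 10 - 346 = -336)
I(X, l) = l + 4*X
(N + 4606)/(1976 + I(67, -67)) = (-336 + 4606)/(1976 + (-67 + 4*67)) = 4270/(1976 + (-67 + 268)) = 4270/(1976 + 201) = 4270/2177 = 4270*(1/2177) = 610/311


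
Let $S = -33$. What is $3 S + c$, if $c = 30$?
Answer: $-69$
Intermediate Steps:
$3 S + c = 3 \left(-33\right) + 30 = -99 + 30 = -69$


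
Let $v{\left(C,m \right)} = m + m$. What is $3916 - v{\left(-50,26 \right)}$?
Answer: $3864$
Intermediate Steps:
$v{\left(C,m \right)} = 2 m$
$3916 - v{\left(-50,26 \right)} = 3916 - 2 \cdot 26 = 3916 - 52 = 3864$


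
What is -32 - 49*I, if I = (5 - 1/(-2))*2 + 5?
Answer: -816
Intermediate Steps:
I = 16 (I = (5 - 1*(-1/2))*2 + 5 = (5 + 1/2)*2 + 5 = (11/2)*2 + 5 = 11 + 5 = 16)
-32 - 49*I = -32 - 49*16 = -32 - 784 = -816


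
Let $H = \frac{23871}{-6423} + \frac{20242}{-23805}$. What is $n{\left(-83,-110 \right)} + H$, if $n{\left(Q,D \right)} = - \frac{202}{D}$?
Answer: $- \frac{1530776176}{560631555} \approx -2.7304$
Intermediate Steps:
$H = - \frac{232754507}{50966505}$ ($H = 23871 \left(- \frac{1}{6423}\right) + 20242 \left(- \frac{1}{23805}\right) = - \frac{7957}{2141} - \frac{20242}{23805} = - \frac{232754507}{50966505} \approx -4.5668$)
$n{\left(-83,-110 \right)} + H = - \frac{202}{-110} - \frac{232754507}{50966505} = \left(-202\right) \left(- \frac{1}{110}\right) - \frac{232754507}{50966505} = \frac{101}{55} - \frac{232754507}{50966505} = - \frac{1530776176}{560631555}$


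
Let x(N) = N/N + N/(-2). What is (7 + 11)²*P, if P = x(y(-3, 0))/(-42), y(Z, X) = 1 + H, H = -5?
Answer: -162/7 ≈ -23.143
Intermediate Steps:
y(Z, X) = -4 (y(Z, X) = 1 - 5 = -4)
x(N) = 1 - N/2 (x(N) = 1 + N*(-½) = 1 - N/2)
P = -1/14 (P = (1 - ½*(-4))/(-42) = (1 + 2)*(-1/42) = 3*(-1/42) = -1/14 ≈ -0.071429)
(7 + 11)²*P = (7 + 11)²*(-1/14) = 18²*(-1/14) = 324*(-1/14) = -162/7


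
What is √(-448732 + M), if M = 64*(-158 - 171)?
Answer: 2*I*√117447 ≈ 685.41*I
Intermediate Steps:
M = -21056 (M = 64*(-329) = -21056)
√(-448732 + M) = √(-448732 - 21056) = √(-469788) = 2*I*√117447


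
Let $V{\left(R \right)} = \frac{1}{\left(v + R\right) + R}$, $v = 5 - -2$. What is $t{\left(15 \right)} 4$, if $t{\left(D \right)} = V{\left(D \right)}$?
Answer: $\frac{4}{37} \approx 0.10811$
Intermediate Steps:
$v = 7$ ($v = 5 + 2 = 7$)
$V{\left(R \right)} = \frac{1}{7 + 2 R}$ ($V{\left(R \right)} = \frac{1}{\left(7 + R\right) + R} = \frac{1}{7 + 2 R}$)
$t{\left(D \right)} = \frac{1}{7 + 2 D}$
$t{\left(15 \right)} 4 = \frac{1}{7 + 2 \cdot 15} \cdot 4 = \frac{1}{7 + 30} \cdot 4 = \frac{1}{37} \cdot 4 = \frac{4}{37}$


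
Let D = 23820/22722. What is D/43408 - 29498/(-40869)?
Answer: 2424611654869/3359147678712 ≈ 0.72179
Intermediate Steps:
D = 3970/3787 (D = 23820*(1/22722) = 3970/3787 ≈ 1.0483)
D/43408 - 29498/(-40869) = (3970/3787)/43408 - 29498/(-40869) = (3970/3787)*(1/43408) - 29498*(-1/40869) = 1985/82193048 + 29498/40869 = 2424611654869/3359147678712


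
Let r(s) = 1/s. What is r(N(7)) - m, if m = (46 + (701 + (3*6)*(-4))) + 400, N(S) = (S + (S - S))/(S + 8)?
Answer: -7510/7 ≈ -1072.9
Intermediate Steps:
N(S) = S/(8 + S) (N(S) = (S + 0)/(8 + S) = S/(8 + S))
m = 1075 (m = (46 + (701 + 18*(-4))) + 400 = (46 + (701 - 72)) + 400 = (46 + 629) + 400 = 675 + 400 = 1075)
r(N(7)) - m = 1/(7/(8 + 7)) - 1*1075 = 1/(7/15) - 1075 = 15/7 - 1075 = -7510/7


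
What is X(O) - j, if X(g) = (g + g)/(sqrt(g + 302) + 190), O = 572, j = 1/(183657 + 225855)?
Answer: 780802571/126539208 - 572*sqrt(874)/17613 ≈ 5.2103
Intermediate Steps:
j = 1/409512 ≈ 2.4419e-6
X(g) = 2*g/(190 + sqrt(302 + g)) (X(g) = (2*g)/(sqrt(302 + g) + 190) = (2*g)/(190 + sqrt(302 + g)) = 2*g/(190 + sqrt(302 + g)))
X(O) - j = 2*572/(190 + sqrt(302 + 572)) - 1*1/409512 = 2*572/(190 + sqrt(874)) - 1/409512 = 1144/(190 + sqrt(874)) - 1/409512 = -1/409512 + 1144/(190 + sqrt(874))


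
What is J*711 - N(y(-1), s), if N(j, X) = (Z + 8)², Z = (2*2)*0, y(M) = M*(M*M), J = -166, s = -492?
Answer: -118090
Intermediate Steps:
y(M) = M³ (y(M) = M*M² = M³)
Z = 0 (Z = 4*0 = 0)
N(j, X) = 64 (N(j, X) = (0 + 8)² = 8² = 64)
J*711 - N(y(-1), s) = -166*711 - 1*64 = -118026 - 64 = -118090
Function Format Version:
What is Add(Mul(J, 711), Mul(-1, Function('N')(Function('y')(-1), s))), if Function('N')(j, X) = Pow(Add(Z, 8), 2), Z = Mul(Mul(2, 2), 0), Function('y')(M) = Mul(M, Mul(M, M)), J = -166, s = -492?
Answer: -118090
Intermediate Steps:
Function('y')(M) = Pow(M, 3) (Function('y')(M) = Mul(M, Pow(M, 2)) = Pow(M, 3))
Z = 0 (Z = Mul(4, 0) = 0)
Function('N')(j, X) = 64 (Function('N')(j, X) = Pow(Add(0, 8), 2) = Pow(8, 2) = 64)
Add(Mul(J, 711), Mul(-1, Function('N')(Function('y')(-1), s))) = Add(Mul(-166, 711), Mul(-1, 64)) = Add(-118026, -64) = -118090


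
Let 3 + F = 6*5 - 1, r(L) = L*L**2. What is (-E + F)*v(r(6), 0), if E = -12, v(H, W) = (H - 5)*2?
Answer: 16036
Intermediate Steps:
r(L) = L**3
v(H, W) = -10 + 2*H (v(H, W) = (-5 + H)*2 = -10 + 2*H)
F = 26 (F = -3 + (6*5 - 1) = -3 + (30 - 1) = -3 + 29 = 26)
(-E + F)*v(r(6), 0) = (-1*(-12) + 26)*(-10 + 2*6**3) = (12 + 26)*(-10 + 2*216) = 38*(-10 + 432) = 38*422 = 16036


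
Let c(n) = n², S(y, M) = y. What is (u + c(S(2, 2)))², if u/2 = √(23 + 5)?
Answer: 128 + 32*√7 ≈ 212.66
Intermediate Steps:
u = 4*√7 (u = 2*√(23 + 5) = 2*√28 = 2*(2*√7) = 4*√7 ≈ 10.583)
(u + c(S(2, 2)))² = (4*√7 + 2²)² = (4*√7 + 4)² = (4 + 4*√7)²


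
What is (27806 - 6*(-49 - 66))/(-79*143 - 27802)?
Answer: -28496/39099 ≈ -0.72882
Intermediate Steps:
(27806 - 6*(-49 - 66))/(-79*143 - 27802) = (27806 - 6*(-115))/(-11297 - 27802) = (27806 + 690)/(-39099) = 28496*(-1/39099) = -28496/39099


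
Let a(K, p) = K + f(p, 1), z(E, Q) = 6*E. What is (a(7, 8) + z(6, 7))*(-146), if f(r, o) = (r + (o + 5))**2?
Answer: -34894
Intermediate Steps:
f(r, o) = (5 + o + r)**2 (f(r, o) = (r + (5 + o))**2 = (5 + o + r)**2)
a(K, p) = K + (6 + p)**2 (a(K, p) = K + (5 + 1 + p)**2 = K + (6 + p)**2)
(a(7, 8) + z(6, 7))*(-146) = ((7 + (6 + 8)**2) + 6*6)*(-146) = ((7 + 14**2) + 36)*(-146) = ((7 + 196) + 36)*(-146) = (203 + 36)*(-146) = 239*(-146) = -34894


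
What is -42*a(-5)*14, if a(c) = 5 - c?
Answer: -5880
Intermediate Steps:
-42*a(-5)*14 = -42*(5 - 1*(-5))*14 = -42*(5 + 5)*14 = -42*10*14 = -420*14 = -1*5880 = -5880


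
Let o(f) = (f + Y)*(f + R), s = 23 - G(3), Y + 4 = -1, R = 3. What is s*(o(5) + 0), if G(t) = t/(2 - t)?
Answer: 0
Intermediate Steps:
Y = -5 (Y = -4 - 1 = -5)
s = 26 (s = 23 - (-1)*3/(-2 + 3) = 23 - (-1)*3/1 = 23 - (-1)*3 = 23 - 1*(-3) = 23 + 3 = 26)
o(f) = (-5 + f)*(3 + f) (o(f) = (f - 5)*(f + 3) = (-5 + f)*(3 + f))
s*(o(5) + 0) = 26*((-15 + 5² - 2*5) + 0) = 26*((-15 + 25 - 10) + 0) = 26*(0 + 0) = 26*0 = 0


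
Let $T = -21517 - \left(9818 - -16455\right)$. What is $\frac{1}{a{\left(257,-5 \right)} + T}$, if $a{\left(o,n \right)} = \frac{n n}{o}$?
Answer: $- \frac{257}{12282005} \approx -2.0925 \cdot 10^{-5}$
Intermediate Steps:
$a{\left(o,n \right)} = \frac{n^{2}}{o}$
$T = -47790$ ($T = -21517 - \left(9818 + 16455\right) = -21517 - 26273 = -47790$)
$\frac{1}{a{\left(257,-5 \right)} + T} = \frac{1}{\frac{\left(-5\right)^{2}}{257} - 47790} = \frac{1}{25 \cdot \frac{1}{257} - 47790} = \frac{1}{\frac{25}{257} - 47790} = \frac{1}{- \frac{12282005}{257}} = - \frac{257}{12282005}$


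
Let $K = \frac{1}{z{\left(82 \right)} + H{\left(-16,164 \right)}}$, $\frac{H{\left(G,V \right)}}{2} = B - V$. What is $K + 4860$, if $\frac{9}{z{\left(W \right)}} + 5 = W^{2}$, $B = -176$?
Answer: $\frac{22204900741}{4568911} \approx 4860.0$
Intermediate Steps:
$H{\left(G,V \right)} = -352 - 2 V$ ($H{\left(G,V \right)} = 2 \left(-176 - V\right) = -352 - 2 V$)
$z{\left(W \right)} = \frac{9}{-5 + W^{2}}$
$K = - \frac{6719}{4568911}$ ($K = \frac{1}{\frac{9}{-5 + 82^{2}} - 680} = \frac{1}{\frac{9}{-5 + 6724} - 680} = \frac{1}{\frac{9}{6719} - 680} = \frac{1}{- \frac{4568911}{6719}} = - \frac{6719}{4568911} \approx -0.0014706$)
$K + 4860 = - \frac{6719}{4568911} + 4860 = \frac{22204900741}{4568911}$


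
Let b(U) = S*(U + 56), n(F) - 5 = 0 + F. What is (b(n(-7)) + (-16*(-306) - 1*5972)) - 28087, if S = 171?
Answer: -19929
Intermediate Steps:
n(F) = 5 + F (n(F) = 5 + (0 + F) = 5 + F)
b(U) = 9576 + 171*U (b(U) = 171*(U + 56) = 171*(56 + U) = 9576 + 171*U)
(b(n(-7)) + (-16*(-306) - 1*5972)) - 28087 = ((9576 + 171*(5 - 7)) + (-16*(-306) - 1*5972)) - 28087 = ((9576 + 171*(-2)) + (4896 - 5972)) - 28087 = ((9576 - 342) - 1076) - 28087 = (9234 - 1076) - 28087 = 8158 - 28087 = -19929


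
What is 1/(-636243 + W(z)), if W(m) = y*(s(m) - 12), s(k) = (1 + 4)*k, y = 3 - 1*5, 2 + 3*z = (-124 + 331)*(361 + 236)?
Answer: -3/3144427 ≈ -9.5407e-7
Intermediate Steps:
z = 123577/3 (z = -⅔ + ((-124 + 331)*(361 + 236))/3 = -⅔ + (207*597)/3 = -⅔ + (⅓)*123579 = -⅔ + 41193 = 123577/3 ≈ 41192.)
y = -2 (y = 3 - 5 = -2)
s(k) = 5*k
W(m) = 24 - 10*m (W(m) = -2*(5*m - 12) = -2*(-12 + 5*m) = 24 - 10*m)
1/(-636243 + W(z)) = 1/(-636243 + (24 - 10*123577/3)) = 1/(-636243 + (24 - 1235770/3)) = 1/(-636243 - 1235698/3) = 1/(-3144427/3) = -3/3144427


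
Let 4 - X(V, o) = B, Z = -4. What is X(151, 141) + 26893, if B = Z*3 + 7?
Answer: 26902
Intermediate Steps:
B = -5 (B = -4*3 + 7 = -12 + 7 = -5)
X(V, o) = 9 (X(V, o) = 4 - 1*(-5) = 4 + 5 = 9)
X(151, 141) + 26893 = 9 + 26893 = 26902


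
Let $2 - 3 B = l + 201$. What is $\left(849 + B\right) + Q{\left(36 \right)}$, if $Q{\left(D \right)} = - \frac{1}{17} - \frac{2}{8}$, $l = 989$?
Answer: $\frac{30783}{68} \approx 452.69$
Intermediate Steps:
$B = -396$ ($B = \frac{2}{3} - \frac{989 + 201}{3} = \frac{2}{3} - \frac{1190}{3} = -396$)
$Q{\left(D \right)} = - \frac{21}{68}$ ($Q{\left(D \right)} = \left(-1\right) \frac{1}{17} - \frac{1}{4} = - \frac{1}{17} - \frac{1}{4} = - \frac{21}{68}$)
$\left(849 + B\right) + Q{\left(36 \right)} = \left(849 - 396\right) - \frac{21}{68} = 453 - \frac{21}{68} = \frac{30783}{68}$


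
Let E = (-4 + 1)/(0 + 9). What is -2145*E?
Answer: 715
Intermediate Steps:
E = -1/3 (E = -3/9 = -3*1/9 = -1/3 ≈ -0.33333)
-2145*E = -2145*(-1/3) = 715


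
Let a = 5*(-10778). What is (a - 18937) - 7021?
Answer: -79848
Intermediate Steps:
a = -53890
(a - 18937) - 7021 = (-53890 - 18937) - 7021 = -72827 - 7021 = -79848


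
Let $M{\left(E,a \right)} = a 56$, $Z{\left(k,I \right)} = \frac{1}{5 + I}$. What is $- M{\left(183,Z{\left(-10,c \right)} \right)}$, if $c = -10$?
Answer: $\frac{56}{5} \approx 11.2$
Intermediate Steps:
$M{\left(E,a \right)} = 56 a$
$- M{\left(183,Z{\left(-10,c \right)} \right)} = - \frac{56}{5 - 10} = - \frac{56}{-5} = - \frac{56 \left(-1\right)}{5} = \left(-1\right) \left(- \frac{56}{5}\right) = \frac{56}{5}$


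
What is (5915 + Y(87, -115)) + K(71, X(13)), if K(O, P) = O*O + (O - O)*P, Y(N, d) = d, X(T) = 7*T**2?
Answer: 10841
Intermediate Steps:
K(O, P) = O**2 (K(O, P) = O**2 + 0*P = O**2 + 0 = O**2)
(5915 + Y(87, -115)) + K(71, X(13)) = (5915 - 115) + 71**2 = 5800 + 5041 = 10841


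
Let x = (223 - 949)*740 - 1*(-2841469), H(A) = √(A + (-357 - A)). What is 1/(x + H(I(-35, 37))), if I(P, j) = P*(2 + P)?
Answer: 2304229/5309471284798 - I*√357/5309471284798 ≈ 4.3398e-7 - 3.5586e-12*I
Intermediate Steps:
H(A) = I*√357 (H(A) = √(-357) = I*√357)
x = 2304229 (x = -726*740 + 2841469 = -537240 + 2841469 = 2304229)
1/(x + H(I(-35, 37))) = 1/(2304229 + I*√357)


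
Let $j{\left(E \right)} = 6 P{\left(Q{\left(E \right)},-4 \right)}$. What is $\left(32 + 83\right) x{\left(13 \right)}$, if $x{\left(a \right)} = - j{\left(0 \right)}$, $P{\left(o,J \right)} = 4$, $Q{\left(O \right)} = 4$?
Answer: $-2760$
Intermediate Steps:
$j{\left(E \right)} = 24$ ($j{\left(E \right)} = 6 \cdot 4 = 24$)
$x{\left(a \right)} = -24$ ($x{\left(a \right)} = \left(-1\right) 24 = -24$)
$\left(32 + 83\right) x{\left(13 \right)} = \left(32 + 83\right) \left(-24\right) = 115 \left(-24\right) = -2760$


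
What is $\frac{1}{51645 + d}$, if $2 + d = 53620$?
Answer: $\frac{1}{105263} \approx 9.5 \cdot 10^{-6}$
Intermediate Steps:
$d = 53618$ ($d = -2 + 53620 = 53618$)
$\frac{1}{51645 + d} = \frac{1}{51645 + 53618} = \frac{1}{105263}$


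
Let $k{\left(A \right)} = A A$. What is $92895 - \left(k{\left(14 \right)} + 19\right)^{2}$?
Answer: $46670$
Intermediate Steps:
$k{\left(A \right)} = A^{2}$
$92895 - \left(k{\left(14 \right)} + 19\right)^{2} = 92895 - \left(14^{2} + 19\right)^{2} = 92895 - \left(196 + 19\right)^{2} = 92895 - 215^{2} = 92895 - 46225 = 46670$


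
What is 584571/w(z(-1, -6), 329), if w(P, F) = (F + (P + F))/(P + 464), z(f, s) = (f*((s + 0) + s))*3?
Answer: 146142750/347 ≈ 4.2116e+5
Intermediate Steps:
z(f, s) = 6*f*s (z(f, s) = (f*(s + s))*3 = (f*(2*s))*3 = (2*f*s)*3 = 6*f*s)
w(P, F) = (P + 2*F)/(464 + P) (w(P, F) = (F + (F + P))/(464 + P) = (P + 2*F)/(464 + P))
584571/w(z(-1, -6), 329) = 584571/(((6*(-1)*(-6) + 2*329)/(464 + 6*(-1)*(-6)))) = 584571/(((36 + 658)/(464 + 36))) = 584571/((694/500)) = 584571/(((1/500)*694)) = 584571/(347/250) = 584571*(250/347) = 146142750/347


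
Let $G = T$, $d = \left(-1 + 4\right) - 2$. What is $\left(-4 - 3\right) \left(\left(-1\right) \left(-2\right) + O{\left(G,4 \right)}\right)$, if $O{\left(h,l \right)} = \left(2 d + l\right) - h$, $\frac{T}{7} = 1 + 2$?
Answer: $91$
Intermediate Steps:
$d = 1$ ($d = 3 - 2 = 1$)
$T = 21$ ($T = 7 \left(1 + 2\right) = 7 \cdot 3 = 21$)
$G = 21$
$O{\left(h,l \right)} = 2 + l - h$ ($O{\left(h,l \right)} = \left(2 \cdot 1 + l\right) - h = \left(2 + l\right) - h = 2 + l - h$)
$\left(-4 - 3\right) \left(\left(-1\right) \left(-2\right) + O{\left(G,4 \right)}\right) = \left(-4 - 3\right) \left(\left(-1\right) \left(-2\right) + \left(2 + 4 - 21\right)\right) = \left(-4 - 3\right) \left(2 + \left(2 + 4 - 21\right)\right) = - 7 \left(2 - 15\right) = \left(-7\right) \left(-13\right) = 91$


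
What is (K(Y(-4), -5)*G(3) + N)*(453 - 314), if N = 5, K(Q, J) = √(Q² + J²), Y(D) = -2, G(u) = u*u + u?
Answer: 695 + 1668*√29 ≈ 9677.5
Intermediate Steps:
G(u) = u + u² (G(u) = u² + u = u + u²)
K(Q, J) = √(J² + Q²)
(K(Y(-4), -5)*G(3) + N)*(453 - 314) = (√((-5)² + (-2)²)*(3*(1 + 3)) + 5)*(453 - 314) = (√(25 + 4)*(3*4) + 5)*139 = (√29*12 + 5)*139 = (12*√29 + 5)*139 = (5 + 12*√29)*139 = 695 + 1668*√29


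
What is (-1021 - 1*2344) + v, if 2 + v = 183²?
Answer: 30122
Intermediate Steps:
v = 33487 (v = -2 + 183² = -2 + 33489 = 33487)
(-1021 - 1*2344) + v = (-1021 - 1*2344) + 33487 = (-1021 - 2344) + 33487 = -3365 + 33487 = 30122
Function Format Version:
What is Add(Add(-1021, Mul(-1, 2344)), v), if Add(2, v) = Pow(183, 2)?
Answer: 30122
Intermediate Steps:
v = 33487 (v = Add(-2, Pow(183, 2)) = Add(-2, 33489) = 33487)
Add(Add(-1021, Mul(-1, 2344)), v) = Add(Add(-1021, Mul(-1, 2344)), 33487) = Add(Add(-1021, -2344), 33487) = Add(-3365, 33487) = 30122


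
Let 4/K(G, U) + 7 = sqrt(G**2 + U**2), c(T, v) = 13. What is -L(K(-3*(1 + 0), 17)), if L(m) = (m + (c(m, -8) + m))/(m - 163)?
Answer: 178809/2202179 + 452*sqrt(298)/2202179 ≈ 0.084740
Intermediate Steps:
K(G, U) = 4/(-7 + sqrt(G**2 + U**2))
L(m) = (13 + 2*m)/(-163 + m) (L(m) = (m + (13 + m))/(m - 163) = (13 + 2*m)/(-163 + m))
-L(K(-3*(1 + 0), 17)) = -(13 + 2*(4/(-7 + sqrt((-3*(1 + 0))**2 + 17**2))))/(-163 + 4/(-7 + sqrt((-3*(1 + 0))**2 + 17**2))) = -(13 + 2*(4/(-7 + sqrt((-3*1)**2 + 289))))/(-163 + 4/(-7 + sqrt((-3*1)**2 + 289))) = -(13 + 2*(4/(-7 + sqrt((-3)**2 + 289))))/(-163 + 4/(-7 + sqrt((-3)**2 + 289))) = -(13 + 2*(4/(-7 + sqrt(9 + 289))))/(-163 + 4/(-7 + sqrt(9 + 289))) = -(13 + 2*(4/(-7 + sqrt(298))))/(-163 + 4/(-7 + sqrt(298))) = -(13 + 8/(-7 + sqrt(298)))/(-163 + 4/(-7 + sqrt(298)))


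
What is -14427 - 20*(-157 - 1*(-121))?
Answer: -13707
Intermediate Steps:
-14427 - 20*(-157 - 1*(-121)) = -14427 - 20*(-157 + 121) = -14427 - 20*(-36) = -14427 - 1*(-720) = -14427 + 720 = -13707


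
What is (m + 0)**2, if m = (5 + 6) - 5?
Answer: 36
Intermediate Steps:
m = 6 (m = 11 - 5 = 6)
(m + 0)**2 = (6 + 0)**2 = 6**2 = 36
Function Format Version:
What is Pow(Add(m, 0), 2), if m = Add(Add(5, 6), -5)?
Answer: 36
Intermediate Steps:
m = 6 (m = Add(11, -5) = 6)
Pow(Add(m, 0), 2) = Pow(Add(6, 0), 2) = Pow(6, 2) = 36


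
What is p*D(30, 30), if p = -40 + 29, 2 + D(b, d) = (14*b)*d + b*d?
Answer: -148478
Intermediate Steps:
D(b, d) = -2 + 15*b*d (D(b, d) = -2 + ((14*b)*d + b*d) = -2 + (14*b*d + b*d) = -2 + 15*b*d)
p = -11
p*D(30, 30) = -11*(-2 + 15*30*30) = -11*(-2 + 13500) = -11*13498 = -148478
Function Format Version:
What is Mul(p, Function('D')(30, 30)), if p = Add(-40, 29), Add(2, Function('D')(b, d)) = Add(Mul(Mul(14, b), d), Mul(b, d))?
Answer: -148478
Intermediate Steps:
Function('D')(b, d) = Add(-2, Mul(15, b, d)) (Function('D')(b, d) = Add(-2, Add(Mul(Mul(14, b), d), Mul(b, d))) = Add(-2, Add(Mul(14, b, d), Mul(b, d))) = Add(-2, Mul(15, b, d)))
p = -11
Mul(p, Function('D')(30, 30)) = Mul(-11, Add(-2, Mul(15, 30, 30))) = Mul(-11, Add(-2, 13500)) = Mul(-11, 13498) = -148478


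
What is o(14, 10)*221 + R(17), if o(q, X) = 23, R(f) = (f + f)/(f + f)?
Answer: 5084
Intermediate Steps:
R(f) = 1 (R(f) = (2*f)/((2*f)) = (2*f)*(1/(2*f)) = 1)
o(14, 10)*221 + R(17) = 23*221 + 1 = 5083 + 1 = 5084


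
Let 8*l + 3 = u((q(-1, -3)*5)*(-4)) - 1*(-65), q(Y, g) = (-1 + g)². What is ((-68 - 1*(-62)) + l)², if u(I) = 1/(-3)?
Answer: 1681/576 ≈ 2.9184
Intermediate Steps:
u(I) = -⅓
l = 185/24 (l = -3/8 + (-⅓ - 1*(-65))/8 = -3/8 + (-⅓ + 65)/8 = -3/8 + (⅛)*(194/3) = -3/8 + 97/12 = 185/24 ≈ 7.7083)
((-68 - 1*(-62)) + l)² = ((-68 - 1*(-62)) + 185/24)² = ((-68 + 62) + 185/24)² = (-6 + 185/24)² = (41/24)² = 1681/576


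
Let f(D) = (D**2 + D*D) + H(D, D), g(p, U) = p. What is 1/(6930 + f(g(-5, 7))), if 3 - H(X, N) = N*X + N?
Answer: 1/6963 ≈ 0.00014362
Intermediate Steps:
H(X, N) = 3 - N - N*X (H(X, N) = 3 - (N*X + N) = 3 - (N + N*X) = 3 + (-N - N*X) = 3 - N - N*X)
f(D) = 3 + D**2 - D (f(D) = (D**2 + D*D) + (3 - D - D*D) = (D**2 + D**2) + (3 - D - D**2) = 2*D**2 + (3 - D - D**2) = 3 + D**2 - D)
1/(6930 + f(g(-5, 7))) = 1/(6930 + (3 + (-5)**2 - 1*(-5))) = 1/(6930 + (3 + 25 + 5)) = 1/(6930 + 33) = 1/6963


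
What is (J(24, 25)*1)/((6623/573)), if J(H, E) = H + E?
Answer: 28077/6623 ≈ 4.2393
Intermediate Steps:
J(H, E) = E + H
(J(24, 25)*1)/((6623/573)) = ((25 + 24)*1)/((6623/573)) = (49*1)/((6623*(1/573))) = 49/(6623/573) = 49*(573/6623) = 28077/6623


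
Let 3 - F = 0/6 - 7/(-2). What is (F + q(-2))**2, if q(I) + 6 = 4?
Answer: 25/4 ≈ 6.2500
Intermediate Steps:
F = -1/2 (F = 3 - (0/6 - 7/(-2)) = 3 - (0*(1/6) - 7*(-1/2)) = 3 - (0 + 7/2) = 3 - 1*7/2 = 3 - 7/2 = -1/2 ≈ -0.50000)
q(I) = -2 (q(I) = -6 + 4 = -2)
(F + q(-2))**2 = (-1/2 - 2)**2 = (-5/2)**2 = 25/4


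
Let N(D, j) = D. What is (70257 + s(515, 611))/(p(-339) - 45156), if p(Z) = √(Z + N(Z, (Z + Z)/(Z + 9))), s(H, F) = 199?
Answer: -530251856/339844169 - 35228*I*√678/1019532507 ≈ -1.5603 - 0.00089971*I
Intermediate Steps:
p(Z) = √2*√Z (p(Z) = √(Z + Z) = √(2*Z) = √2*√Z)
(70257 + s(515, 611))/(p(-339) - 45156) = (70257 + 199)/(√2*√(-339) - 45156) = 70456/(√2*(I*√339) - 45156) = 70456/(I*√678 - 45156) = 70456/(-45156 + I*√678)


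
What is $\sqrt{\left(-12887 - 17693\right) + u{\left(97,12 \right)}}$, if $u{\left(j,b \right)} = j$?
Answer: $3 i \sqrt{3387} \approx 174.59 i$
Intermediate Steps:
$\sqrt{\left(-12887 - 17693\right) + u{\left(97,12 \right)}} = \sqrt{\left(-12887 - 17693\right) + 97} = \sqrt{-30580 + 97} = \sqrt{-30483} = 3 i \sqrt{3387}$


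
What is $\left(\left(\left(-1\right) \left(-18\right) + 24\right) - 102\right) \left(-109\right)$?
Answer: $6540$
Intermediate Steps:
$\left(\left(\left(-1\right) \left(-18\right) + 24\right) - 102\right) \left(-109\right) = \left(\left(18 + 24\right) - 102\right) \left(-109\right) = \left(42 - 102\right) \left(-109\right) = \left(-60\right) \left(-109\right) = 6540$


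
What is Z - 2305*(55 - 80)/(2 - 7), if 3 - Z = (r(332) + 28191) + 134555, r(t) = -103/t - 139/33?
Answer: -1909230661/10956 ≈ -1.7426e+5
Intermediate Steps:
r(t) = -139/33 - 103/t (r(t) = -103/t - 139*1/33 = -103/t - 139/33 = -139/33 - 103/t)
Z = -1782962761/10956 (Z = 3 - (((-139/33 - 103/332) + 28191) + 134555) = 3 - ((-49547/10956 + 28191) + 134555) = 3 - (308811049/10956 + 134555) = 3 - 1*1782995629/10956 = 3 - 1782995629/10956 = -1782962761/10956 ≈ -1.6274e+5)
Z - 2305*(55 - 80)/(2 - 7) = -1782962761/10956 - 2305*(55 - 80)/(2 - 7) = -1782962761/10956 - (-57625)/(-5) = -1782962761/10956 - (-57625)*(-1)/5 = -1782962761/10956 - 2305*5 = -1782962761/10956 - 11525 = -1909230661/10956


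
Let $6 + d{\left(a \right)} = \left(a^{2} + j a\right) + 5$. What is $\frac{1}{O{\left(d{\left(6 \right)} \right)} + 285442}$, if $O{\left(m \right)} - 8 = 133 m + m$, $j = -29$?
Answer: $\frac{1}{266824} \approx 3.7478 \cdot 10^{-6}$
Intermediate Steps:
$d{\left(a \right)} = -1 + a^{2} - 29 a$ ($d{\left(a \right)} = -6 + \left(\left(a^{2} - 29 a\right) + 5\right) = -6 + \left(5 + a^{2} - 29 a\right) = -1 + a^{2} - 29 a$)
$O{\left(m \right)} = 8 + 134 m$ ($O{\left(m \right)} = 8 + \left(133 m + m\right) = 8 + 134 m$)
$\frac{1}{O{\left(d{\left(6 \right)} \right)} + 285442} = \frac{1}{\left(8 + 134 \left(-1 + 6^{2} - 174\right)\right) + 285442} = \frac{1}{\left(8 + 134 \left(-1 + 36 - 174\right)\right) + 285442} = \frac{1}{\left(8 + 134 \left(-139\right)\right) + 285442} = \frac{1}{\left(8 - 18626\right) + 285442} = \frac{1}{-18618 + 285442} = \frac{1}{266824}$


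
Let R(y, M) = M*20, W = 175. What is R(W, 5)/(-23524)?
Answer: -25/5881 ≈ -0.0042510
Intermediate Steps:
R(y, M) = 20*M
R(W, 5)/(-23524) = (20*5)/(-23524) = 100*(-1/23524) = -25/5881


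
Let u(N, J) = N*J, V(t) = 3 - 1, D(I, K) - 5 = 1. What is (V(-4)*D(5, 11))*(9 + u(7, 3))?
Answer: 360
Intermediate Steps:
D(I, K) = 6 (D(I, K) = 5 + 1 = 6)
V(t) = 2
u(N, J) = J*N
(V(-4)*D(5, 11))*(9 + u(7, 3)) = (2*6)*(9 + 3*7) = 12*(9 + 21) = 12*30 = 360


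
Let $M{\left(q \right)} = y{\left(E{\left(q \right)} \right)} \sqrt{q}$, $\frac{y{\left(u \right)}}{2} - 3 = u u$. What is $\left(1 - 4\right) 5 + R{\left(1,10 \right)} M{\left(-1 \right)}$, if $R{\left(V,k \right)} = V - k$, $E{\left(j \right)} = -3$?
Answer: $-15 - 216 i \approx -15.0 - 216.0 i$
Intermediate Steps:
$y{\left(u \right)} = 6 + 2 u^{2}$ ($y{\left(u \right)} = 6 + 2 u u = 6 + 2 u^{2}$)
$M{\left(q \right)} = 24 \sqrt{q}$ ($M{\left(q \right)} = \left(6 + 2 \left(-3\right)^{2}\right) \sqrt{q} = \left(6 + 2 \cdot 9\right) \sqrt{q} = \left(6 + 18\right) \sqrt{q} = 24 \sqrt{q}$)
$\left(1 - 4\right) 5 + R{\left(1,10 \right)} M{\left(-1 \right)} = \left(1 - 4\right) 5 + \left(1 - 10\right) 24 \sqrt{-1} = \left(-3\right) 5 + \left(1 - 10\right) 24 i = -15 - 9 \cdot 24 i = -15 - 216 i$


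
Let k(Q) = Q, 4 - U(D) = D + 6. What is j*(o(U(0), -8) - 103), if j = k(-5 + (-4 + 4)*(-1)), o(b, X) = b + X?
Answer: 565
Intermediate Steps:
U(D) = -2 - D (U(D) = 4 - (D + 6) = 4 - (6 + D) = 4 + (-6 - D) = -2 - D)
o(b, X) = X + b
j = -5 (j = -5 + (-4 + 4)*(-1) = -5 + 0*(-1) = -5 + 0 = -5)
j*(o(U(0), -8) - 103) = -5*((-8 + (-2 - 1*0)) - 103) = -5*((-8 + (-2 + 0)) - 103) = -5*((-8 - 2) - 103) = -5*(-10 - 103) = -5*(-113) = 565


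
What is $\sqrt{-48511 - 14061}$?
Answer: $2 i \sqrt{15643} \approx 250.14 i$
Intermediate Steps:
$\sqrt{-48511 - 14061} = \sqrt{-62572} = 2 i \sqrt{15643}$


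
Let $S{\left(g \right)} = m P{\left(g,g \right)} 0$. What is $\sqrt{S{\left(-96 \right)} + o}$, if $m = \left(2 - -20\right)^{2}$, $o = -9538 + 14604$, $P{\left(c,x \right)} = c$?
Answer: $\sqrt{5066} \approx 71.176$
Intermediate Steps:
$o = 5066$
$m = 484$ ($m = \left(2 + 20\right)^{2} = 22^{2} = 484$)
$S{\left(g \right)} = 0$ ($S{\left(g \right)} = 484 g 0 = 0$)
$\sqrt{S{\left(-96 \right)} + o} = \sqrt{0 + 5066} = \sqrt{5066}$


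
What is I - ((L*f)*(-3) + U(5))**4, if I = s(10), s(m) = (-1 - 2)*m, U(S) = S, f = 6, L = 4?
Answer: -20151151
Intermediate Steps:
s(m) = -3*m
I = -30 (I = -3*10 = -30)
I - ((L*f)*(-3) + U(5))**4 = -30 - ((4*6)*(-3) + 5)**4 = -30 - (24*(-3) + 5)**4 = -30 - (-72 + 5)**4 = -30 - 1*(-67)**4 = -30 - 1*20151121 = -30 - 20151121 = -20151151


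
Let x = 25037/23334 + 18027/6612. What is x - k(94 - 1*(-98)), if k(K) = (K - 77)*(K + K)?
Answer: -1135435545103/25714068 ≈ -44156.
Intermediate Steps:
x = 97697777/25714068 (x = 25037*(1/23334) + 18027*(1/6612) = 25037/23334 + 6009/2204 = 97697777/25714068 ≈ 3.7994)
k(K) = 2*K*(-77 + K) (k(K) = (-77 + K)*(2*K) = 2*K*(-77 + K))
x - k(94 - 1*(-98)) = 97697777/25714068 - 2*(94 - 1*(-98))*(-77 + (94 - 1*(-98))) = 97697777/25714068 - 2*(94 + 98)*(-77 + (94 + 98)) = 97697777/25714068 - 2*192*(-77 + 192) = 97697777/25714068 - 2*192*115 = 97697777/25714068 - 1*44160 = 97697777/25714068 - 44160 = -1135435545103/25714068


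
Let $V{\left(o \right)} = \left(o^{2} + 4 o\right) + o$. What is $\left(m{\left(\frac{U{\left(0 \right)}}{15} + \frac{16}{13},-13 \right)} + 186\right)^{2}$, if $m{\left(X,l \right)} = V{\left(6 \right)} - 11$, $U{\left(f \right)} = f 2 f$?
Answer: $58081$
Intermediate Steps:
$U{\left(f \right)} = 2 f^{2}$ ($U{\left(f \right)} = 2 f f = 2 f^{2}$)
$V{\left(o \right)} = o^{2} + 5 o$
$m{\left(X,l \right)} = 55$ ($m{\left(X,l \right)} = 6 \left(5 + 6\right) - 11 = 6 \cdot 11 - 11 = 66 - 11 = 55$)
$\left(m{\left(\frac{U{\left(0 \right)}}{15} + \frac{16}{13},-13 \right)} + 186\right)^{2} = \left(55 + 186\right)^{2} = 241^{2} = 58081$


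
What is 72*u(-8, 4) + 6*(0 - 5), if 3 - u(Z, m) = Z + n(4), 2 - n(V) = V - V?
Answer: 618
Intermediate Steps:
n(V) = 2 (n(V) = 2 - (V - V) = 2 - 1*0 = 2 + 0 = 2)
u(Z, m) = 1 - Z (u(Z, m) = 3 - (Z + 2) = 3 - (2 + Z) = 3 + (-2 - Z) = 1 - Z)
72*u(-8, 4) + 6*(0 - 5) = 72*(1 - 1*(-8)) + 6*(0 - 5) = 72*(1 + 8) + 6*(-5) = 72*9 - 30 = 648 - 30 = 618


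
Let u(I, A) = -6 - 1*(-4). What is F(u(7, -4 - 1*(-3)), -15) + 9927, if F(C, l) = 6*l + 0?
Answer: 9837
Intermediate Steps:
u(I, A) = -2 (u(I, A) = -6 + 4 = -2)
F(C, l) = 6*l
F(u(7, -4 - 1*(-3)), -15) + 9927 = 6*(-15) + 9927 = -90 + 9927 = 9837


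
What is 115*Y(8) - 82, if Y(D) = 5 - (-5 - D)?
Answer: 1988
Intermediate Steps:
Y(D) = 10 + D (Y(D) = 5 + (5 + D) = 10 + D)
115*Y(8) - 82 = 115*(10 + 8) - 82 = 115*18 - 82 = 2070 - 82 = 1988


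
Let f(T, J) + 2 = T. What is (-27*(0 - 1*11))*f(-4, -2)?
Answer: -1782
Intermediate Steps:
f(T, J) = -2 + T
(-27*(0 - 1*11))*f(-4, -2) = (-27*(0 - 1*11))*(-2 - 4) = -27*(0 - 11)*(-6) = -27*(-11)*(-6) = 297*(-6) = -1782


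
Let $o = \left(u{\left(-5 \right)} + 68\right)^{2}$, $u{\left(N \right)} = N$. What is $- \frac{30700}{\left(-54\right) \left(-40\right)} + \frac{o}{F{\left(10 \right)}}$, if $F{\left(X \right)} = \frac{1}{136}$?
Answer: $\frac{58295137}{108} \approx 5.3977 \cdot 10^{5}$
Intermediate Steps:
$F{\left(X \right)} = \frac{1}{136}$
$o = 3969$ ($o = \left(-5 + 68\right)^{2} = 63^{2} = 3969$)
$- \frac{30700}{\left(-54\right) \left(-40\right)} + \frac{o}{F{\left(10 \right)}} = - \frac{30700}{\left(-54\right) \left(-40\right)} + 3969 \frac{1}{\frac{1}{136}} = - \frac{30700}{2160} + 3969 \cdot 136 = \left(-30700\right) \frac{1}{2160} + 539784 = - \frac{1535}{108} + 539784 = \frac{58295137}{108}$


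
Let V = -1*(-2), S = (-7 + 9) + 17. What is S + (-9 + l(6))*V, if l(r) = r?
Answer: 13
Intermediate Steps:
S = 19 (S = 2 + 17 = 19)
V = 2
S + (-9 + l(6))*V = 19 + (-9 + 6)*2 = 19 - 3*2 = 19 - 6 = 13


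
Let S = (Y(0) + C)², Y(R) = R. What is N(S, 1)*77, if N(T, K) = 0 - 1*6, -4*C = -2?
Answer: -462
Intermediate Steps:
C = ½ (C = -¼*(-2) = ½ ≈ 0.50000)
S = ¼ (S = (0 + ½)² = (½)² = ¼ ≈ 0.25000)
N(T, K) = -6 (N(T, K) = 0 - 6 = -6)
N(S, 1)*77 = -6*77 = -462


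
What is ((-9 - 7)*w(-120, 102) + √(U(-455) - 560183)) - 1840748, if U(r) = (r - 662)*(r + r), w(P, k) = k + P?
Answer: -1840460 + √456287 ≈ -1.8398e+6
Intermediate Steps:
w(P, k) = P + k
U(r) = 2*r*(-662 + r) (U(r) = (-662 + r)*(2*r) = 2*r*(-662 + r))
((-9 - 7)*w(-120, 102) + √(U(-455) - 560183)) - 1840748 = ((-9 - 7)*(-120 + 102) + √(2*(-455)*(-662 - 455) - 560183)) - 1840748 = (-16*(-18) + √(2*(-455)*(-1117) - 560183)) - 1840748 = (288 + √(1016470 - 560183)) - 1840748 = (288 + √456287) - 1840748 = -1840460 + √456287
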